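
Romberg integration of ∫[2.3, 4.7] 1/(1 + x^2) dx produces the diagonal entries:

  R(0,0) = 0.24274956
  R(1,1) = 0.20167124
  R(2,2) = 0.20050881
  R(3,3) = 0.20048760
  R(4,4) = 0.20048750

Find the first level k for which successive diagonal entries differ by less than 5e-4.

k = 3

|R(1,1) − R(0,0)| = 0.04107832 ≥ 5e-4
|R(2,2) − R(1,1)| = 0.00116243 ≥ 5e-4
|R(3,3) − R(2,2)| = 0.00002121 < 5e-4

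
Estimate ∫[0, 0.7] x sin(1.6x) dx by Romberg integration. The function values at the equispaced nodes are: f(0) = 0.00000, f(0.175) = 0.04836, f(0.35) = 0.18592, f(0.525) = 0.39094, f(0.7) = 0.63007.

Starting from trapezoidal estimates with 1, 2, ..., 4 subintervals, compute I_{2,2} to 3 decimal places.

0.161

I_{0,0} (trapezoid, 1 panel, h=0.7000): 0.22052
I_{1,0} (trapezoid, 2 panels, h=0.3500): 0.17533
I_{2,0} (trapezoid, 4 panels, h=0.1750): 0.16454
I_{1,1} = 0.17533 + (0.17533 − 0.22052)/3 = 0.16027
I_{2,1} = 0.16454 + (0.16454 − 0.17533)/3 = 0.16094
I_{2,2} = 0.16094 + (0.16094 − 0.16027)/15 = 0.16098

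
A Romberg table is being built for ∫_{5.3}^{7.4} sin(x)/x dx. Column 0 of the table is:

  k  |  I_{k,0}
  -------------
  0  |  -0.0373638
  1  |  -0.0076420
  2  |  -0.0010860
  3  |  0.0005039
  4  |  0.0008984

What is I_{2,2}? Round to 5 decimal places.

0.00102

Richardson extrapolation on the trapezoidal column (denominator 4−1=3):
I_{1,1} = -0.0076420 + (-0.0076420 − (-0.0373638))/3 = 0.0022653
I_{2,1} = (4·(-0.0010860) − (-0.0076420)) / 3 = 0.0010993
I_{2,2} = (16·0.0010993 − 0.0022653) / 15 = 0.0010216
(Column j=1 coincides with Simpson's rule on the same nodes.)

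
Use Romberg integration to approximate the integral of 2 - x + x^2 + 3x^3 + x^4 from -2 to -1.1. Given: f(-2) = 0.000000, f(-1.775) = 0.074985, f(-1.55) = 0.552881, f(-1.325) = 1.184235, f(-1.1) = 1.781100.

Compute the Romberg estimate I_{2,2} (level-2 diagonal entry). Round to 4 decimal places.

0.5940

I_{0,0} (trapezoid, 1 panel, h=0.9000): 0.801495
I_{1,0} (trapezoid, 2 panels, h=0.4500): 0.649544
I_{2,0} (trapezoid, 4 panels, h=0.2250): 0.608096
I_{1,1} = 0.649544 + (0.649544 − 0.801495)/3 = 0.598894
I_{2,1} = 0.608096 + (0.608096 − 0.649544)/3 = 0.594280
I_{2,2} = 0.594280 + (0.594280 − 0.598894)/15 = 0.593972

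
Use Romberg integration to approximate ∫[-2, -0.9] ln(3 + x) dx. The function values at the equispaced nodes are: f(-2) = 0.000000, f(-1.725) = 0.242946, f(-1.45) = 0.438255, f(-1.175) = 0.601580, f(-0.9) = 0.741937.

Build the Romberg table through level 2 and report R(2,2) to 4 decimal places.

R(0,0) (trapezoid, 1 panel, h=1.1000): 0.408065
R(1,0) (trapezoid, 2 panels, h=0.5500): 0.445073
R(2,0) (trapezoid, 4 panels, h=0.2750): 0.454781
R(1,1) = 0.445073 + (0.445073 − 0.408065)/3 = 0.457409
R(2,1) = 0.454781 + (0.454781 − 0.445073)/3 = 0.458017
R(2,2) = 0.458017 + (0.458017 − 0.457409)/15 = 0.458058

0.4581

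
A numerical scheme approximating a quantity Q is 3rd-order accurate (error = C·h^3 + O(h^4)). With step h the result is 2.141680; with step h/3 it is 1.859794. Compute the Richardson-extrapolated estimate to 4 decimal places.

1.8490

Extrapolated value = (27·A(h/3) − A(h)) / (27 − 1)
= (27·1.859794 − 2.141680) / 26
= 48.072758 / 26 = 1.848952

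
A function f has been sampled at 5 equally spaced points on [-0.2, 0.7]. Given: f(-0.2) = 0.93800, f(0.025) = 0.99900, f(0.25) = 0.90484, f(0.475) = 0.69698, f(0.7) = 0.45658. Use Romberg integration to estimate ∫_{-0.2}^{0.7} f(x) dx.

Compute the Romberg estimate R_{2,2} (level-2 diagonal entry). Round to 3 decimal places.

0.749

R_{0,0} (trapezoid, 1 panel, h=0.9000): 0.62756
R_{1,0} (trapezoid, 2 panels, h=0.4500): 0.72096
R_{2,0} (trapezoid, 4 panels, h=0.2250): 0.74207
R_{1,1} = 0.72096 + (0.72096 − 0.62756)/3 = 0.75209
R_{2,1} = 0.74207 + (0.74207 − 0.72096)/3 = 0.74911
R_{2,2} = 0.74911 + (0.74911 − 0.75209)/15 = 0.74891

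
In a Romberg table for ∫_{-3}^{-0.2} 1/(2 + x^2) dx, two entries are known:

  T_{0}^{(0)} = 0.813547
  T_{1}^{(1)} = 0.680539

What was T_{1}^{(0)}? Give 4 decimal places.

0.7138

From T_{1}^{(1)} = (4·T_{1}^{(0)} − T_{0}^{(0)})/3, solve for T_{1}^{(0)}:
4·T_{1}^{(0)} = 3·0.680539 + 0.813547 = 2.855164
T_{1}^{(0)} = 0.713791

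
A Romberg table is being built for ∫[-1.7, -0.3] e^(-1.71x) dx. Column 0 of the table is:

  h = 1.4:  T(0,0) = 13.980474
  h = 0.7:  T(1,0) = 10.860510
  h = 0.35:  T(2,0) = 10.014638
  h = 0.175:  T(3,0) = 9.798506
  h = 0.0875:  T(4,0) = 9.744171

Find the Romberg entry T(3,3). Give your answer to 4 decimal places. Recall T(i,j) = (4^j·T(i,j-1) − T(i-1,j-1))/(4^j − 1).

9.7260

Richardson extrapolation on the trapezoidal column (denominator 4−1=3):
T(1,1) = (4·10.860510 − 13.980474) / 3 = 9.820522
T(2,1) = (4·10.014638 − 10.860510) / 3 = 9.732681
T(3,1) = 9.798506 + (9.798506 − 10.014638)/3 = 9.726462
T(2,2) = 9.732681 + (9.732681 − 9.820522)/15 = 9.726825
T(3,2) = 9.726462 + (9.726462 − 9.732681)/15 = 9.726047
T(3,3) = 9.726047 + (9.726047 − 9.726825)/63 = 9.726035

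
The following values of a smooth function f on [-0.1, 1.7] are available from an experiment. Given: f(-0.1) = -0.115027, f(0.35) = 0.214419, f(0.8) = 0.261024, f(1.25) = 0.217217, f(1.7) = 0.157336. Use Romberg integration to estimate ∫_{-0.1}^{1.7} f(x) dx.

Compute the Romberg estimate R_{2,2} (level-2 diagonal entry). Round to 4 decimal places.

R_{0,0} (trapezoid, 1 panel, h=1.8000): 0.038078
R_{1,0} (trapezoid, 2 panels, h=0.9000): 0.253961
R_{2,0} (trapezoid, 4 panels, h=0.4500): 0.321217
R_{1,1} = 0.253961 + (0.253961 − 0.038078)/3 = 0.325922
R_{2,1} = 0.321217 + (0.321217 − 0.253961)/3 = 0.343636
R_{2,2} = 0.343636 + (0.343636 − 0.325922)/15 = 0.344817

0.3448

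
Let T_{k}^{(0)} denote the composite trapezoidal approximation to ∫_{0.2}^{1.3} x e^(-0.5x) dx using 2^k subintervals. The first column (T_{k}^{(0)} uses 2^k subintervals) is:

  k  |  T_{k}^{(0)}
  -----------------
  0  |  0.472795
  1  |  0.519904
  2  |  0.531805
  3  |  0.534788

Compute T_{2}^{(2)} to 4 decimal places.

Richardson extrapolation on the trapezoidal column (denominator 4−1=3):
T_{1}^{(1)} = 0.519904 + (0.519904 − 0.472795)/3 = 0.535607
T_{2}^{(1)} = 0.531805 + (0.531805 − 0.519904)/3 = 0.535772
T_{2}^{(2)} = (16·0.535772 − 0.535607) / 15 = 0.535783

0.5358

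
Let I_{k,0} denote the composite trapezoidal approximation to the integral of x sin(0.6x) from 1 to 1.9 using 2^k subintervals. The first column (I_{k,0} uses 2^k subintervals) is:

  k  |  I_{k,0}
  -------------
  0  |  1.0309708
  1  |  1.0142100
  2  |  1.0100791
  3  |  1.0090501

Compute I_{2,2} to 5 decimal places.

Richardson extrapolation on the trapezoidal column (denominator 4−1=3):
I_{1,1} = (4·1.0142100 − 1.0309708) / 3 = 1.0086231
I_{2,1} = 1.0100791 + (1.0100791 − 1.0142100)/3 = 1.0087021
I_{2,2} = (16·1.0087021 − 1.0086231) / 15 = 1.0087074

1.00871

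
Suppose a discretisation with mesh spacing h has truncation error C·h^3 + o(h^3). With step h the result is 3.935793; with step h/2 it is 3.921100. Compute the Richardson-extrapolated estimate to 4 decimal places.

3.9190

Extrapolated value = (8·A(h/2) − A(h)) / (8 − 1)
= (8·3.921100 − 3.935793) / 7
= 27.433007 / 7 = 3.919001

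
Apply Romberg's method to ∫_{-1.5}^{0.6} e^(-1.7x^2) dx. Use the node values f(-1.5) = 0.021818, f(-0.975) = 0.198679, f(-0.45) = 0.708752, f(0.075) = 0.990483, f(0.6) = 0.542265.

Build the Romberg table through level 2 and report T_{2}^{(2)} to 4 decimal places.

T_{0}^{(0)} (trapezoid, 1 panel, h=2.1000): 0.592287
T_{1}^{(0)} (trapezoid, 2 panels, h=1.0500): 1.040333
T_{2}^{(0)} (trapezoid, 4 panels, h=0.5250): 1.144477
T_{1}^{(1)} = 1.040333 + (1.040333 − 0.592287)/3 = 1.189682
T_{2}^{(1)} = 1.144477 + (1.144477 − 1.040333)/3 = 1.179192
T_{2}^{(2)} = 1.179192 + (1.179192 − 1.189682)/15 = 1.178493

1.1785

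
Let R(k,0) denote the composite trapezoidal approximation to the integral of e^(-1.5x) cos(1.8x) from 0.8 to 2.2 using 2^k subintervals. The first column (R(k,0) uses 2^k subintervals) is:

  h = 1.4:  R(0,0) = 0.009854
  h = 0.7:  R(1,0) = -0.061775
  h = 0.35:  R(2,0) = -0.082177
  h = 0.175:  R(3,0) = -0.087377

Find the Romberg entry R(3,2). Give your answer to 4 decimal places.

-0.0891

R(2,1) = (4·(-0.082177) − (-0.061775)) / 3 = -0.088978
R(3,1) = -0.087377 + (-0.087377 − (-0.082177))/3 = -0.089110
R(3,2) = -0.089110 + (-0.089110 − (-0.088978))/15 = -0.089119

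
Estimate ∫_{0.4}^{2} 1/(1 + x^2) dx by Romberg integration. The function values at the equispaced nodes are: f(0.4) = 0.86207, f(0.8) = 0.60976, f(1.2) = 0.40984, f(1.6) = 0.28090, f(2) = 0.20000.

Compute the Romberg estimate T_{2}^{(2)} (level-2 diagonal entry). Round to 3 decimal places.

0.726

T_{0}^{(0)} (trapezoid, 1 panel, h=1.6000): 0.84966
T_{1}^{(0)} (trapezoid, 2 panels, h=0.8000): 0.75270
T_{2}^{(0)} (trapezoid, 4 panels, h=0.4000): 0.73261
T_{1}^{(1)} = 0.75270 + (0.75270 − 0.84966)/3 = 0.72038
T_{2}^{(1)} = 0.73261 + (0.73261 − 0.75270)/3 = 0.72591
T_{2}^{(2)} = 0.72591 + (0.72591 − 0.72038)/15 = 0.72628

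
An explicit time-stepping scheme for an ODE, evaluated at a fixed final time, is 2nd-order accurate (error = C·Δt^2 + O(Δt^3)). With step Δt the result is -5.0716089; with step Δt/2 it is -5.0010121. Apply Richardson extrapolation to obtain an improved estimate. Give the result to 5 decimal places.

-4.97748

The leading error scales as Δt^2; refining by a factor of 2 reduces it by 2^2 = 4.
Extrapolated value = (4·A(Δt/2) − A(Δt)) / (4 − 1)
= (4·(-5.0010121) − (-5.0716089)) / 3
= -14.9324395 / 3 = -4.9774798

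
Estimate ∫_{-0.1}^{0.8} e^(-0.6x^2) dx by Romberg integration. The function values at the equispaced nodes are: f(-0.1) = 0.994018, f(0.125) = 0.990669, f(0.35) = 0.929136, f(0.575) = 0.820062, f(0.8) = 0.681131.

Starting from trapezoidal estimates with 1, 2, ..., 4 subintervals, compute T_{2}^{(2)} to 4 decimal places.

T_{0}^{(0)} (trapezoid, 1 panel, h=0.9000): 0.753817
T_{1}^{(0)} (trapezoid, 2 panels, h=0.4500): 0.795020
T_{2}^{(0)} (trapezoid, 4 panels, h=0.2250): 0.804924
T_{1}^{(1)} = 0.795020 + (0.795020 − 0.753817)/3 = 0.808754
T_{2}^{(1)} = 0.804924 + (0.804924 − 0.795020)/3 = 0.808225
T_{2}^{(2)} = 0.808225 + (0.808225 − 0.808754)/15 = 0.808190

0.8082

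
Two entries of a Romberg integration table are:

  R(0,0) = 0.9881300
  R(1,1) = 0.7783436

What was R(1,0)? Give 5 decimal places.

From R(1,1) = (4·R(1,0) − R(0,0))/3, solve for R(1,0):
4·R(1,0) = 3·0.7783436 + 0.9881300 = 3.3231608
R(1,0) = 0.8307902

0.83079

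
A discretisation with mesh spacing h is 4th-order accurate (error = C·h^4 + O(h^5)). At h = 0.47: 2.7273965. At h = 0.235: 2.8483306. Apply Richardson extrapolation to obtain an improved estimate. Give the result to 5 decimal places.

2.85639

The leading error scales as h^4; refining by a factor of 2 reduces it by 2^4 = 16.
Extrapolated value = (16·A(h/2) − A(h)) / (16 − 1)
= (16·2.8483306 − 2.7273965) / 15
= 42.8458931 / 15 = 2.8563929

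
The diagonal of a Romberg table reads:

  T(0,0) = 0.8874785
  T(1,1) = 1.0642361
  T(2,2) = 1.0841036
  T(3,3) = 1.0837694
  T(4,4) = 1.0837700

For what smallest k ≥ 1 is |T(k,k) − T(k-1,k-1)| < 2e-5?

k = 4

|T(1,1) − T(0,0)| = 0.1767576 ≥ 2e-5
|T(2,2) − T(1,1)| = 0.0198675 ≥ 2e-5
|T(3,3) − T(2,2)| = 0.0003342 ≥ 2e-5
|T(4,4) − T(3,3)| = 0.0000006 < 2e-5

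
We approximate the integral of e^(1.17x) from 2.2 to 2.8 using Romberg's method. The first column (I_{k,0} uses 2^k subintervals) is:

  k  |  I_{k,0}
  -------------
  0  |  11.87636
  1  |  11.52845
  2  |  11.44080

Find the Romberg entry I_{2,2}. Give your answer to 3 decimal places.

Richardson extrapolation on the trapezoidal column (denominator 4−1=3):
I_{1,1} = (4·11.52845 − 11.87636) / 3 = 11.41248
I_{2,1} = 11.44080 + (11.44080 − 11.52845)/3 = 11.41158
I_{2,2} = 11.41158 + (11.41158 − 11.41248)/15 = 11.41152
(Column j=1 coincides with Simpson's rule on the same nodes.)

11.412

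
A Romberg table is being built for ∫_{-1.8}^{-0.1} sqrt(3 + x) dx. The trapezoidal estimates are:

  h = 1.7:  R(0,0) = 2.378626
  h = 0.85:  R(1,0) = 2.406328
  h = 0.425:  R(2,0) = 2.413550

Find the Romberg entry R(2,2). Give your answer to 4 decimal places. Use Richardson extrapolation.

Richardson extrapolation on the trapezoidal column (denominator 4−1=3):
R(1,1) = 2.406328 + (2.406328 − 2.378626)/3 = 2.415562
R(2,1) = (4·2.413550 − 2.406328) / 3 = 2.415957
R(2,2) = 2.415957 + (2.415957 − 2.415562)/15 = 2.415983

2.4160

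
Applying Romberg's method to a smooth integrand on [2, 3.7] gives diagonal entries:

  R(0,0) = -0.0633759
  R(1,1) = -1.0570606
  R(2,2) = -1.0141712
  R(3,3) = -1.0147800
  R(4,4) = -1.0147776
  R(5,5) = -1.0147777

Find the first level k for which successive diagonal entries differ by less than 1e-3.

k = 3

|R(1,1) − R(0,0)| = 0.9936847 ≥ 1e-3
|R(2,2) − R(1,1)| = 0.0428894 ≥ 1e-3
|R(3,3) − R(2,2)| = 0.0006088 < 1e-3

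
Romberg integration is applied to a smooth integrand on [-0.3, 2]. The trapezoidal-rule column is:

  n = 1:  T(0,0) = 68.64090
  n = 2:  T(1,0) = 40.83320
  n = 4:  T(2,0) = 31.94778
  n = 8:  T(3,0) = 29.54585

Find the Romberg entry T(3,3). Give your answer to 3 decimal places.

T(1,1) = 40.83320 + (40.83320 − 68.64090)/3 = 31.56397
T(2,1) = 31.94778 + (31.94778 − 40.83320)/3 = 28.98597
T(3,1) = (4·29.54585 − 31.94778) / 3 = 28.74521
T(2,2) = 28.98597 + (28.98597 − 31.56397)/15 = 28.81410
T(3,2) = (16·28.74521 − 28.98597) / 15 = 28.72916
T(3,3) = (64·28.72916 − 28.81410) / 63 = 28.72781

28.728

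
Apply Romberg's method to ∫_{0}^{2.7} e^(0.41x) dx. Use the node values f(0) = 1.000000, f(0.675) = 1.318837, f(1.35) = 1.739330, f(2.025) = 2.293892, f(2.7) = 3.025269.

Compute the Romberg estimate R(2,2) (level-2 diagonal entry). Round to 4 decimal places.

R(0,0) (trapezoid, 1 panel, h=2.7000): 5.434113
R(1,0) (trapezoid, 2 panels, h=1.3500): 5.065152
R(2,0) (trapezoid, 4 panels, h=0.6750): 4.971168
R(1,1) = 5.065152 + (5.065152 − 5.434113)/3 = 4.942165
R(2,1) = 4.971168 + (4.971168 − 5.065152)/3 = 4.939840
R(2,2) = 4.939840 + (4.939840 − 4.942165)/15 = 4.939685

4.9397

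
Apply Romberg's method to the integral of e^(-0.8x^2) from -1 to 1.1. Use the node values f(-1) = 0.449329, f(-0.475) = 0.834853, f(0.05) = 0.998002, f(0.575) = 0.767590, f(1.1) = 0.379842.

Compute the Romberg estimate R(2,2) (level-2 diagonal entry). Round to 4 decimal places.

1.6114

R(0,0) (trapezoid, 1 panel, h=2.1000): 0.870630
R(1,0) (trapezoid, 2 panels, h=1.0500): 1.483217
R(2,0) (trapezoid, 4 panels, h=0.5250): 1.582891
R(1,1) = 1.483217 + (1.483217 − 0.870630)/3 = 1.687413
R(2,1) = 1.582891 + (1.582891 − 1.483217)/3 = 1.616116
R(2,2) = 1.616116 + (1.616116 − 1.687413)/15 = 1.611363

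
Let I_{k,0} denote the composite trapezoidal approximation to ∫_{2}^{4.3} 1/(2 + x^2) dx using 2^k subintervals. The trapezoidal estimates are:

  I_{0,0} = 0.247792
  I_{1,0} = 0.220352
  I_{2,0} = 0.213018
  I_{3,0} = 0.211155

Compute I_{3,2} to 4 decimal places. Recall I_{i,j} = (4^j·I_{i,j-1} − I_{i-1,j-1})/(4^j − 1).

I_{2,1} = (4·0.213018 − 0.220352) / 3 = 0.210573
I_{3,1} = 0.211155 + (0.211155 − 0.213018)/3 = 0.210534
I_{3,2} = 0.210534 + (0.210534 − 0.210573)/15 = 0.210531

0.2105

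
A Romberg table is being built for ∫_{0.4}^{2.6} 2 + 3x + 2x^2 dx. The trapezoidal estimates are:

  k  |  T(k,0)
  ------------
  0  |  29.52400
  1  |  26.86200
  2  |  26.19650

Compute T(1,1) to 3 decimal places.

T(1,1) = (4·26.86200 − 29.52400) / 3 = 25.97467

25.975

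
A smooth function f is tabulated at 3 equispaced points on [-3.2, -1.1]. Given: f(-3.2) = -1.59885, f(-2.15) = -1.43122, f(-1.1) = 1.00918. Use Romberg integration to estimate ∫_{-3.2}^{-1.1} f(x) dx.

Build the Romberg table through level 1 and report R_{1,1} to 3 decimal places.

-2.210

R_{0,0} (trapezoid, 1 panel, h=2.1000): -0.61915
R_{1,0} (trapezoid, 2 panels, h=1.0500): -1.81236
R_{1,1} = -1.81236 + (-1.81236 − (-0.61915))/3 = -2.21010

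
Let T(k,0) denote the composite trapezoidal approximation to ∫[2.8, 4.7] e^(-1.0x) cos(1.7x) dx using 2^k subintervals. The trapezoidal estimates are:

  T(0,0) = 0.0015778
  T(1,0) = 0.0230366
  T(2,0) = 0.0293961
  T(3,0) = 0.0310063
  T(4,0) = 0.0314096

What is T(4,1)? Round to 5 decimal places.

0.03154

T(4,1) = (4·0.0314096 − 0.0310063) / 3 = 0.0315440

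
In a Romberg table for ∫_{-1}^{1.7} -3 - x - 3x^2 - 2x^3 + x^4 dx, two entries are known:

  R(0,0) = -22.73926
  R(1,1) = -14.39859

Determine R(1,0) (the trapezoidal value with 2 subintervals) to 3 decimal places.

-16.484

From R(1,1) = (4·R(1,0) − R(0,0))/3, solve for R(1,0):
4·R(1,0) = 3·(-14.39859) + (-22.73926) = -65.93503
R(1,0) = -16.48376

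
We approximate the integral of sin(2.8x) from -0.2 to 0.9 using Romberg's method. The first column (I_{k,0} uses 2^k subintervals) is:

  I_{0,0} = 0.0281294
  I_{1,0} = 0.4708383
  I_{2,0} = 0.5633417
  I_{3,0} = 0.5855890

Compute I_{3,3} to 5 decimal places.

I_{1,1} = (4·0.4708383 − 0.0281294) / 3 = 0.6184079
I_{2,1} = 0.5633417 + (0.5633417 − 0.4708383)/3 = 0.5941762
I_{3,1} = (4·0.5855890 − 0.5633417) / 3 = 0.5930048
I_{2,2} = (16·0.5941762 − 0.6184079) / 15 = 0.5925608
I_{3,2} = (16·0.5930048 − 0.5941762) / 15 = 0.5929267
I_{3,3} = (64·0.5929267 − 0.5925608) / 63 = 0.5929325

0.59293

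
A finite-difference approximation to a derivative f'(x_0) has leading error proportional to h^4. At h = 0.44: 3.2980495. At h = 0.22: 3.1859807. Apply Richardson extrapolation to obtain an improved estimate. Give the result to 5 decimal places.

3.17851

The leading error scales as h^4; refining by a factor of 2 reduces it by 2^4 = 16.
Extrapolated value = (16·A(h/2) − A(h)) / (16 − 1)
= (16·3.1859807 − 3.2980495) / 15
= 47.6776417 / 15 = 3.1785094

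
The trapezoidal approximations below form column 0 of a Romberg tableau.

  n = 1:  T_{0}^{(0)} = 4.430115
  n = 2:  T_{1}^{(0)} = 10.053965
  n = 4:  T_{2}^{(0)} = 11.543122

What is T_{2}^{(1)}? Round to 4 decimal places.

12.0395

T_{2}^{(1)} = 11.543122 + (11.543122 − 10.053965)/3 = 12.039508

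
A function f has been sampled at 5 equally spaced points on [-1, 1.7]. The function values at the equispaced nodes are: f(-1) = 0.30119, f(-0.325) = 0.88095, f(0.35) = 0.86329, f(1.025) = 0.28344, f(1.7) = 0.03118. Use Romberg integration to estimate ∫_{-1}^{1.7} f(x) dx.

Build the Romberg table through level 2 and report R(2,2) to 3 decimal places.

1.498

R(0,0) (trapezoid, 1 panel, h=2.7000): 0.44870
R(1,0) (trapezoid, 2 panels, h=1.3500): 1.38979
R(2,0) (trapezoid, 4 panels, h=0.6750): 1.48086
R(1,1) = 1.38979 + (1.38979 − 0.44870)/3 = 1.70349
R(2,1) = 1.48086 + (1.48086 − 1.38979)/3 = 1.51122
R(2,2) = 1.51122 + (1.51122 − 1.70349)/15 = 1.49840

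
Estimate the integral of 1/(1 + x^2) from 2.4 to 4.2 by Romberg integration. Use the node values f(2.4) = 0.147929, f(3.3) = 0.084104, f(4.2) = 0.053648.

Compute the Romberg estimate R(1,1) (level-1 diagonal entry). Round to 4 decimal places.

R(0,0) (trapezoid, 1 panel, h=1.8000): 0.181419
R(1,0) (trapezoid, 2 panels, h=0.9000): 0.166403
R(1,1) = 0.166403 + (0.166403 − 0.181419)/3 = 0.161398

0.1614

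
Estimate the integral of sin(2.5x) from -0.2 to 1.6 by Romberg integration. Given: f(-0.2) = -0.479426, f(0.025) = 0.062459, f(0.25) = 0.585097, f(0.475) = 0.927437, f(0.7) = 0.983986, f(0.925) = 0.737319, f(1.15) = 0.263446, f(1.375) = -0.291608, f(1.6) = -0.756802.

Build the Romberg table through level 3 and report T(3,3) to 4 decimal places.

0.6125

T(0,0) (trapezoid, 1 panel, h=1.8000): -1.112605
T(1,0) (trapezoid, 2 panels, h=0.9000): 0.329285
T(2,0) (trapezoid, 4 panels, h=0.4500): 0.546487
T(3,0) (trapezoid, 8 panels, h=0.2250): 0.596255
T(1,1) = 0.329285 + (0.329285 − (-1.112605))/3 = 0.809915
T(2,1) = 0.546487 + (0.546487 − 0.329285)/3 = 0.618888
T(3,1) = 0.596255 + (0.596255 − 0.546487)/3 = 0.612844
T(2,2) = 0.618888 + (0.618888 − 0.809915)/15 = 0.606153
T(3,2) = 0.612844 + (0.612844 − 0.618888)/15 = 0.612441
T(3,3) = 0.612441 + (0.612441 − 0.606153)/63 = 0.612541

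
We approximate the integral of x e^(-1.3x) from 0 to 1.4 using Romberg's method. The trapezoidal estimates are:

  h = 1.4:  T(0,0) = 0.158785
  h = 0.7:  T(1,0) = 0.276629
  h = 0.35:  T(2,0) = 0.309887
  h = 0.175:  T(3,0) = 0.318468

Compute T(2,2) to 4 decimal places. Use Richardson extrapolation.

0.3213

Richardson extrapolation on the trapezoidal column (denominator 4−1=3):
T(1,1) = (4·0.276629 − 0.158785) / 3 = 0.315910
T(2,1) = (4·0.309887 − 0.276629) / 3 = 0.320973
T(2,2) = 0.320973 + (0.320973 − 0.315910)/15 = 0.321311
(Column j=1 coincides with Simpson's rule on the same nodes.)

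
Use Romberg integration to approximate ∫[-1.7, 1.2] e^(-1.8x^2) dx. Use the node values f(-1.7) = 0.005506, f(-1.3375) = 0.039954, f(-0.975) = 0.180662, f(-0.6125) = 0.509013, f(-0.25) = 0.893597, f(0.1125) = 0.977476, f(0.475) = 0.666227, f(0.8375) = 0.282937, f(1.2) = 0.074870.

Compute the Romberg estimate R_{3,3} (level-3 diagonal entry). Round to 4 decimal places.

1.3083

R_{0,0} (trapezoid, 1 panel, h=2.9000): 0.116545
R_{1,0} (trapezoid, 2 panels, h=1.4500): 1.353988
R_{2,0} (trapezoid, 4 panels, h=0.7250): 1.290989
R_{3,0} (trapezoid, 8 panels, h=0.3625): 1.301395
R_{1,1} = 1.353988 + (1.353988 − 0.116545)/3 = 1.766469
R_{2,1} = 1.290989 + (1.290989 − 1.353988)/3 = 1.269989
R_{3,1} = 1.301395 + (1.301395 − 1.290989)/3 = 1.304864
R_{2,2} = 1.269989 + (1.269989 − 1.766469)/15 = 1.236890
R_{3,2} = 1.304864 + (1.304864 − 1.269989)/15 = 1.307189
R_{3,3} = 1.307189 + (1.307189 − 1.236890)/63 = 1.308305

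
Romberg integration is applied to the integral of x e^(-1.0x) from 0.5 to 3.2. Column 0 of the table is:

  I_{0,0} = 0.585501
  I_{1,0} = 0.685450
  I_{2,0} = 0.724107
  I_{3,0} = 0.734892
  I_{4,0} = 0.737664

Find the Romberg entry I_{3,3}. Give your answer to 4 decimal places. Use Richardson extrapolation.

Richardson extrapolation on the trapezoidal column (denominator 4−1=3):
I_{1,1} = 0.685450 + (0.685450 − 0.585501)/3 = 0.718766
I_{2,1} = (4·0.724107 − 0.685450) / 3 = 0.736993
I_{3,1} = (4·0.734892 − 0.724107) / 3 = 0.738487
I_{2,2} = 0.736993 + (0.736993 − 0.718766)/15 = 0.738208
I_{3,2} = (16·0.738487 − 0.736993) / 15 = 0.738587
I_{3,3} = 0.738587 + (0.738587 − 0.738208)/63 = 0.738593

0.7386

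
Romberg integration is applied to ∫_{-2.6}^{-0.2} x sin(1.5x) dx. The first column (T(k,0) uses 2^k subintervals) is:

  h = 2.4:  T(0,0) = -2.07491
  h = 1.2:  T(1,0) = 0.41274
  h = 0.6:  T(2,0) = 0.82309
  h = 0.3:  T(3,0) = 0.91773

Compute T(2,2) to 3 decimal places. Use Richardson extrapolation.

0.941

Richardson extrapolation on the trapezoidal column (denominator 4−1=3):
T(1,1) = (4·0.41274 − (-2.07491)) / 3 = 1.24196
T(2,1) = 0.82309 + (0.82309 − 0.41274)/3 = 0.95987
T(2,2) = 0.95987 + (0.95987 − 1.24196)/15 = 0.94106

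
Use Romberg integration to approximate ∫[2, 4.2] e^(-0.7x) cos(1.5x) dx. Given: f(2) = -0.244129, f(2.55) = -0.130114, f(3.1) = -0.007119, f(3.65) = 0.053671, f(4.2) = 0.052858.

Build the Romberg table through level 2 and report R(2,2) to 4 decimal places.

R(0,0) (trapezoid, 1 panel, h=2.2000): -0.210398
R(1,0) (trapezoid, 2 panels, h=1.1000): -0.113030
R(2,0) (trapezoid, 4 panels, h=0.5500): -0.098559
R(1,1) = -0.113030 + (-0.113030 − (-0.210398))/3 = -0.080574
R(2,1) = -0.098559 + (-0.098559 − (-0.113030))/3 = -0.093735
R(2,2) = -0.093735 + (-0.093735 − (-0.080574))/15 = -0.094612

-0.0946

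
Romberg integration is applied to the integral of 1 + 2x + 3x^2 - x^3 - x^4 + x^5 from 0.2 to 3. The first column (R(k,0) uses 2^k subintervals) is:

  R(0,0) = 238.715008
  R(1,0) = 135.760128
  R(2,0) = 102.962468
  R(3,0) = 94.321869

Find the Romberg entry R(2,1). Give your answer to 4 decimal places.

92.0299

Richardson extrapolation on the trapezoidal column (denominator 4−1=3):
R(2,1) = 102.962468 + (102.962468 − 135.760128)/3 = 92.029915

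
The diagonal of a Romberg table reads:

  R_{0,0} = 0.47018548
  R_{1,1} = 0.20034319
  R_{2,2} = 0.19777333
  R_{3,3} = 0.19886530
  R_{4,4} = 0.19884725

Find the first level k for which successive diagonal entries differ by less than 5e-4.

|R_{1,1} − R_{0,0}| = 0.26984229 ≥ 5e-4
|R_{2,2} − R_{1,1}| = 0.00256986 ≥ 5e-4
|R_{3,3} − R_{2,2}| = 0.00109197 ≥ 5e-4
|R_{4,4} − R_{3,3}| = 0.00001805 < 5e-4

k = 4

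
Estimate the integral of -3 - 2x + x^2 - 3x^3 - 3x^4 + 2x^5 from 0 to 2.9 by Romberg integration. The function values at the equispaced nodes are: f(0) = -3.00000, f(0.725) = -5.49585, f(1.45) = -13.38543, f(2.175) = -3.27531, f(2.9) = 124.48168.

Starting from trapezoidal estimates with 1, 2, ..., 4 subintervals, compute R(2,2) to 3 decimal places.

13.181

R(0,0) (trapezoid, 1 panel, h=2.9000): 176.14844
R(1,0) (trapezoid, 2 panels, h=1.4500): 68.66534
R(2,0) (trapezoid, 4 panels, h=0.7250): 27.97358
R(1,1) = 68.66534 + (68.66534 − 176.14844)/3 = 32.83764
R(2,1) = 27.97358 + (27.97358 − 68.66534)/3 = 14.40966
R(2,2) = 14.40966 + (14.40966 − 32.83764)/15 = 13.18113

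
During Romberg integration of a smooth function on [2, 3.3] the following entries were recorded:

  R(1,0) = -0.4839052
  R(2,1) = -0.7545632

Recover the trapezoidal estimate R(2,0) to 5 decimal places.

-0.68690

From R(2,1) = (4·R(2,0) − R(1,0))/3, solve for R(2,0):
4·R(2,0) = 3·(-0.7545632) + (-0.4839052) = -2.7475948
R(2,0) = -0.6868987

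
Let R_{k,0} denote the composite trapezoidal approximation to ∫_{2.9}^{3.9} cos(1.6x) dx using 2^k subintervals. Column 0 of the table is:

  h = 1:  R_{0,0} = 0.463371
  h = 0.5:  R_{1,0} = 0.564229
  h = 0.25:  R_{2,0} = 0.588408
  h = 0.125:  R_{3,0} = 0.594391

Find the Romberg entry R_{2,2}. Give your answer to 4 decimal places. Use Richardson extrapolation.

Richardson extrapolation on the trapezoidal column (denominator 4−1=3):
R_{1,1} = (4·0.564229 − 0.463371) / 3 = 0.597848
R_{2,1} = (4·0.588408 − 0.564229) / 3 = 0.596468
R_{2,2} = 0.596468 + (0.596468 − 0.597848)/15 = 0.596376

0.5964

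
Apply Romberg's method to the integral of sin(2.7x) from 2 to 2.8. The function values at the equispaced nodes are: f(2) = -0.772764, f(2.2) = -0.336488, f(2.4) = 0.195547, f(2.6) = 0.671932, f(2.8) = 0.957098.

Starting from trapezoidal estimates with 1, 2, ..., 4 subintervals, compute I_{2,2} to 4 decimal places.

0.1277

I_{0,0} (trapezoid, 1 panel, h=0.8000): 0.073734
I_{1,0} (trapezoid, 2 panels, h=0.4000): 0.115086
I_{2,0} (trapezoid, 4 panels, h=0.2000): 0.124632
I_{1,1} = 0.115086 + (0.115086 − 0.073734)/3 = 0.128870
I_{2,1} = 0.124632 + (0.124632 − 0.115086)/3 = 0.127814
I_{2,2} = 0.127814 + (0.127814 − 0.128870)/15 = 0.127744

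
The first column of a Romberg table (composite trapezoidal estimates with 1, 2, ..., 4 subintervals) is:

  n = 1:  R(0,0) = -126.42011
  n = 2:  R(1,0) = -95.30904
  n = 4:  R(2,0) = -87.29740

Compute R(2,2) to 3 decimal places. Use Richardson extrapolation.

Richardson extrapolation on the trapezoidal column (denominator 4−1=3):
R(1,1) = (4·(-95.30904) − (-126.42011)) / 3 = -84.93868
R(2,1) = (4·(-87.29740) − (-95.30904)) / 3 = -84.62685
R(2,2) = -84.62685 + (-84.62685 − (-84.93868))/15 = -84.60606
(Column j=1 coincides with Simpson's rule on the same nodes.)

-84.606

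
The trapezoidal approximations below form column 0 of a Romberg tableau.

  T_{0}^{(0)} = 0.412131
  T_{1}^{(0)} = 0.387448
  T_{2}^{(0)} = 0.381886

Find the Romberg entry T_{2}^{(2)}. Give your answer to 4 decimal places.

Richardson extrapolation on the trapezoidal column (denominator 4−1=3):
T_{1}^{(1)} = (4·0.387448 − 0.412131) / 3 = 0.379220
T_{2}^{(1)} = 0.381886 + (0.381886 − 0.387448)/3 = 0.380032
T_{2}^{(2)} = 0.380032 + (0.380032 − 0.379220)/15 = 0.380086

0.3801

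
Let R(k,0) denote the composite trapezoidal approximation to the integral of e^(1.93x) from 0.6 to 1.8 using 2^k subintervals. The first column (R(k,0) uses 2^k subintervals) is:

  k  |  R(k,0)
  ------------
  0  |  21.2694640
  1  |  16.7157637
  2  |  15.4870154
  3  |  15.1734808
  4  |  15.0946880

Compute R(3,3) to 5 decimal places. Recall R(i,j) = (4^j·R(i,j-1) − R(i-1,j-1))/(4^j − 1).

15.06839

Richardson extrapolation on the trapezoidal column (denominator 4−1=3):
R(1,1) = 16.7157637 + (16.7157637 − 21.2694640)/3 = 15.1978636
R(2,1) = (4·15.4870154 − 16.7157637) / 3 = 15.0774326
R(3,1) = (4·15.1734808 − 15.4870154) / 3 = 15.0689693
R(2,2) = 15.0774326 + (15.0774326 − 15.1978636)/15 = 15.0694039
R(3,2) = 15.0689693 + (15.0689693 − 15.0774326)/15 = 15.0684051
R(3,3) = 15.0684051 + (15.0684051 − 15.0694039)/63 = 15.0683892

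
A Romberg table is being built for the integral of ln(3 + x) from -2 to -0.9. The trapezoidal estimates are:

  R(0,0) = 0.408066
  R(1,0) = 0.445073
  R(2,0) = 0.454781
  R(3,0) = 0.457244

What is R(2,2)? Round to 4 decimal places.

R(1,1) = 0.445073 + (0.445073 − 0.408066)/3 = 0.457409
R(2,1) = (4·0.454781 − 0.445073) / 3 = 0.458017
R(2,2) = (16·0.458017 − 0.457409) / 15 = 0.458058

0.4581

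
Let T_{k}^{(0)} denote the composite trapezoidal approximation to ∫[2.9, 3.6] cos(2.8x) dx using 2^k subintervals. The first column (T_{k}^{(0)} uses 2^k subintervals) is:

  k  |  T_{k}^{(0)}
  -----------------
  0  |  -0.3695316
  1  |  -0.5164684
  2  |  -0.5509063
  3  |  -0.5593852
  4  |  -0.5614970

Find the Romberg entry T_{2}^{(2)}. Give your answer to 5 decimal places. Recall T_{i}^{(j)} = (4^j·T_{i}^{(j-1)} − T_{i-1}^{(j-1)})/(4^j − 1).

Richardson extrapolation on the trapezoidal column (denominator 4−1=3):
T_{1}^{(1)} = -0.5164684 + (-0.5164684 − (-0.3695316))/3 = -0.5654473
T_{2}^{(1)} = -0.5509063 + (-0.5509063 − (-0.5164684))/3 = -0.5623856
T_{2}^{(2)} = -0.5623856 + (-0.5623856 − (-0.5654473))/15 = -0.5621815

-0.56218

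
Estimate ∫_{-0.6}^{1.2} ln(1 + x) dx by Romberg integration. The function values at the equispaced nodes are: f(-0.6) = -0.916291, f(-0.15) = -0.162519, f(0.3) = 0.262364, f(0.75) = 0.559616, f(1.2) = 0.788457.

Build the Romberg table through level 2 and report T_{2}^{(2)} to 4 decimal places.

T_{0}^{(0)} (trapezoid, 1 panel, h=1.8000): -0.115051
T_{1}^{(0)} (trapezoid, 2 panels, h=0.9000): 0.178602
T_{2}^{(0)} (trapezoid, 4 panels, h=0.4500): 0.267995
T_{1}^{(1)} = 0.178602 + (0.178602 − (-0.115051))/3 = 0.276486
T_{2}^{(1)} = 0.267995 + (0.267995 − 0.178602)/3 = 0.297793
T_{2}^{(2)} = 0.297793 + (0.297793 − 0.276486)/15 = 0.299213

0.2992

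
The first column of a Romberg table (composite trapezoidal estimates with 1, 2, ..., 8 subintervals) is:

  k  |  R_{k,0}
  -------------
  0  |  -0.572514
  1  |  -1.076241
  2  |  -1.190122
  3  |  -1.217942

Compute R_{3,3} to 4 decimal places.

-1.2272

Richardson extrapolation on the trapezoidal column (denominator 4−1=3):
R_{1,1} = -1.076241 + (-1.076241 − (-0.572514))/3 = -1.244150
R_{2,1} = (4·(-1.190122) − (-1.076241)) / 3 = -1.228082
R_{3,1} = (4·(-1.217942) − (-1.190122)) / 3 = -1.227215
R_{2,2} = -1.228082 + (-1.228082 − (-1.244150))/15 = -1.227011
R_{3,2} = -1.227215 + (-1.227215 − (-1.228082))/15 = -1.227157
R_{3,3} = (64·(-1.227157) − (-1.227011)) / 63 = -1.227159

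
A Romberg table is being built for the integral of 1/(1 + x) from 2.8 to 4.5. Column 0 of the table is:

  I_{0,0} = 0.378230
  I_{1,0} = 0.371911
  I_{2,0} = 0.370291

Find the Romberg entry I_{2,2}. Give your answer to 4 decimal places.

0.3697

I_{1,1} = 0.371911 + (0.371911 − 0.378230)/3 = 0.369805
I_{2,1} = 0.370291 + (0.370291 − 0.371911)/3 = 0.369751
I_{2,2} = 0.369751 + (0.369751 − 0.369805)/15 = 0.369747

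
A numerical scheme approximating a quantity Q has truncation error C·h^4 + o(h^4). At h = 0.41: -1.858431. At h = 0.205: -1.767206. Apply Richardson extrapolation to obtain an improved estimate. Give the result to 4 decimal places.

-1.7611

The leading error scales as h^4; refining by a factor of 2 reduces it by 2^4 = 16.
Extrapolated value = (16·A(h/2) − A(h)) / (16 − 1)
= (16·(-1.767206) − (-1.858431)) / 15
= -26.416865 / 15 = -1.761124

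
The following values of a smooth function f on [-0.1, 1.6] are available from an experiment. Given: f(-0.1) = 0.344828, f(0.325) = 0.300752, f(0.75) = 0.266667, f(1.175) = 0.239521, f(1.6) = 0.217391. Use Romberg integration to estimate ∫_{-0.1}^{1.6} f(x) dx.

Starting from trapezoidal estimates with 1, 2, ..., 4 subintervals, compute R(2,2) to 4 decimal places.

0.4613

R(0,0) (trapezoid, 1 panel, h=1.7000): 0.477886
R(1,0) (trapezoid, 2 panels, h=0.8500): 0.465610
R(2,0) (trapezoid, 4 panels, h=0.4250): 0.462421
R(1,1) = 0.465610 + (0.465610 − 0.477886)/3 = 0.461518
R(2,1) = 0.462421 + (0.462421 − 0.465610)/3 = 0.461358
R(2,2) = 0.461358 + (0.461358 − 0.461518)/15 = 0.461347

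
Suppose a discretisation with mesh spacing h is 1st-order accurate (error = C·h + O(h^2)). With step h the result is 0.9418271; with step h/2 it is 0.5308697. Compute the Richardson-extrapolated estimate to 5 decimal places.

0.11991

Extrapolated value = (2·A(h/2) − A(h)) / (2 − 1)
= (2·0.5308697 − 0.9418271) / 1
= 0.1199123 / 1 = 0.1199123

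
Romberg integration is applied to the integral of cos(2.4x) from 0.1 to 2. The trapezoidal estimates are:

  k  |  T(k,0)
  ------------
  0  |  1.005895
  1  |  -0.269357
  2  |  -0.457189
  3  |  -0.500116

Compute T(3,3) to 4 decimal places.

-0.5142

T(1,1) = -0.269357 + (-0.269357 − 1.005895)/3 = -0.694441
T(2,1) = (4·(-0.457189) − (-0.269357)) / 3 = -0.519800
T(3,1) = (4·(-0.500116) − (-0.457189)) / 3 = -0.514425
T(2,2) = -0.519800 + (-0.519800 − (-0.694441))/15 = -0.508157
T(3,2) = -0.514425 + (-0.514425 − (-0.519800))/15 = -0.514067
T(3,3) = (64·(-0.514067) − (-0.508157)) / 63 = -0.514161
(Column j=1 coincides with Simpson's rule on the same nodes.)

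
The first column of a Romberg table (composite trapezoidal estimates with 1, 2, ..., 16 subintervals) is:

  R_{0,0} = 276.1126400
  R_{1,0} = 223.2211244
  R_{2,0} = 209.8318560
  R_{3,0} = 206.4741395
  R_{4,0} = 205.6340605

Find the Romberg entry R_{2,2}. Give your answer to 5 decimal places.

205.35398

R_{1,1} = (4·223.2211244 − 276.1126400) / 3 = 205.5906192
R_{2,1} = (4·209.8318560 − 223.2211244) / 3 = 205.3687665
R_{2,2} = (16·205.3687665 − 205.5906192) / 15 = 205.3539763
(Column j=1 coincides with Simpson's rule on the same nodes.)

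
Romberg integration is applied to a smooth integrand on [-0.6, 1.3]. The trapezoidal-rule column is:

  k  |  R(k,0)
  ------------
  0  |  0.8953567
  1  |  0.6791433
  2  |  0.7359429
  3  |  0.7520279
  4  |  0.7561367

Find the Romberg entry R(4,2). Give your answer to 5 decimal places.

0.75751

Richardson extrapolation on the trapezoidal column (denominator 4−1=3):
R(3,1) = (4·0.7520279 − 0.7359429) / 3 = 0.7573896
R(4,1) = 0.7561367 + (0.7561367 − 0.7520279)/3 = 0.7575063
R(4,2) = 0.7575063 + (0.7575063 − 0.7573896)/15 = 0.7575141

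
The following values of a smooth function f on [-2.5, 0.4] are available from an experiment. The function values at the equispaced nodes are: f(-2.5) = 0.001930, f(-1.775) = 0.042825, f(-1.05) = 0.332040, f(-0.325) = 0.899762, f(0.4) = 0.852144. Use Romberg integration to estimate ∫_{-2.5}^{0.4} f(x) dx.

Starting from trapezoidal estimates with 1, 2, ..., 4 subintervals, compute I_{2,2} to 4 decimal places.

I_{0,0} (trapezoid, 1 panel, h=2.9000): 1.238407
I_{1,0} (trapezoid, 2 panels, h=1.4500): 1.100662
I_{2,0} (trapezoid, 4 panels, h=0.7250): 1.233706
I_{1,1} = 1.100662 + (1.100662 − 1.238407)/3 = 1.054747
I_{2,1} = 1.233706 + (1.233706 − 1.100662)/3 = 1.278054
I_{2,2} = 1.278054 + (1.278054 − 1.054747)/15 = 1.292941

1.2929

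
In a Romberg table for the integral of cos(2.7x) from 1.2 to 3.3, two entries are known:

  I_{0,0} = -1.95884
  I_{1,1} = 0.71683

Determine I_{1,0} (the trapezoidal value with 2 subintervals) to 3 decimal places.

0.048

From I_{1,1} = (4·I_{1,0} − I_{0,0})/3, solve for I_{1,0}:
4·I_{1,0} = 3·0.71683 + (-1.95884) = 0.19165
I_{1,0} = 0.04791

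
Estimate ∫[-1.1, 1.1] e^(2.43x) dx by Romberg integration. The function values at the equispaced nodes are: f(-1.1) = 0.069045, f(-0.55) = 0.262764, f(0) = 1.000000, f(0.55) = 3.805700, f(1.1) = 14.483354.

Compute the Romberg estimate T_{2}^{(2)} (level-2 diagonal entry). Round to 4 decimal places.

5.9659

T_{0}^{(0)} (trapezoid, 1 panel, h=2.2000): 16.007639
T_{1}^{(0)} (trapezoid, 2 panels, h=1.1000): 9.103819
T_{2}^{(0)} (trapezoid, 4 panels, h=0.5500): 6.789565
T_{1}^{(1)} = 9.103819 + (9.103819 − 16.007639)/3 = 6.802546
T_{2}^{(1)} = 6.789565 + (6.789565 − 9.103819)/3 = 6.018147
T_{2}^{(2)} = 6.018147 + (6.018147 − 6.802546)/15 = 5.965854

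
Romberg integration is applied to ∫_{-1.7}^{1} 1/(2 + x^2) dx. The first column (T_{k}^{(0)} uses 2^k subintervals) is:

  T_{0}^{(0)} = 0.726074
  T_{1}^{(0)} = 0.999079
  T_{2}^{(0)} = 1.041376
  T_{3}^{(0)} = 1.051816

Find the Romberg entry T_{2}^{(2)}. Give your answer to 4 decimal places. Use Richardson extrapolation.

T_{1}^{(1)} = (4·0.999079 − 0.726074) / 3 = 1.090081
T_{2}^{(1)} = 1.041376 + (1.041376 − 0.999079)/3 = 1.055475
T_{2}^{(2)} = (16·1.055475 − 1.090081) / 15 = 1.053168

1.0532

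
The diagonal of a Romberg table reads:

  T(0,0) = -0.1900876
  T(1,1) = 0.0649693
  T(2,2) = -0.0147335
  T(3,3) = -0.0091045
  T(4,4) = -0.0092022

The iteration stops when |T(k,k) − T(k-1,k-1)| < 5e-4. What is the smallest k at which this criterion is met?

k = 4

|T(1,1) − T(0,0)| = 0.2550569 ≥ 5e-4
|T(2,2) − T(1,1)| = 0.0797028 ≥ 5e-4
|T(3,3) − T(2,2)| = 0.0056290 ≥ 5e-4
|T(4,4) − T(3,3)| = 0.0000977 < 5e-4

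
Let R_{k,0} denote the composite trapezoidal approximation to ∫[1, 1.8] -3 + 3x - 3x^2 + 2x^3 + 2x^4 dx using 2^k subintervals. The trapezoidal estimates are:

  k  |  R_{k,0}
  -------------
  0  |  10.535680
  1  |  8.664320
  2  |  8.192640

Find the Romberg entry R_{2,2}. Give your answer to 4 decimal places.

8.0351

Richardson extrapolation on the trapezoidal column (denominator 4−1=3):
R_{1,1} = 8.664320 + (8.664320 − 10.535680)/3 = 8.040533
R_{2,1} = (4·8.192640 − 8.664320) / 3 = 8.035413
R_{2,2} = 8.035413 + (8.035413 − 8.040533)/15 = 8.035072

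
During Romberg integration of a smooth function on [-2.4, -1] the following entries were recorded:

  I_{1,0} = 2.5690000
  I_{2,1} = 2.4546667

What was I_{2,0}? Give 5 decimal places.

From I_{2,1} = (4·I_{2,0} − I_{1,0})/3, solve for I_{2,0}:
4·I_{2,0} = 3·2.4546667 + 2.5690000 = 9.9330001
I_{2,0} = 2.4832500

2.48325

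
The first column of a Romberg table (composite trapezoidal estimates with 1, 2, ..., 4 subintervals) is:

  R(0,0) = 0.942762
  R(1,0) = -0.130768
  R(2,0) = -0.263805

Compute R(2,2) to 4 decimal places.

-0.2961

R(1,1) = (4·(-0.130768) − 0.942762) / 3 = -0.488611
R(2,1) = (4·(-0.263805) − (-0.130768)) / 3 = -0.308151
R(2,2) = -0.308151 + (-0.308151 − (-0.488611))/15 = -0.296120
(Column j=1 coincides with Simpson's rule on the same nodes.)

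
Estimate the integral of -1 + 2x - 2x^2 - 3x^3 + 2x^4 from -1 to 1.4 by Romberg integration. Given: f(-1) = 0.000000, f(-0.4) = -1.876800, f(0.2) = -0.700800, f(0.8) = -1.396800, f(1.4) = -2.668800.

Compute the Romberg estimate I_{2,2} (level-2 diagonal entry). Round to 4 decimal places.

-3.5159

I_{0,0} (trapezoid, 1 panel, h=2.4000): -3.202560
I_{1,0} (trapezoid, 2 panels, h=1.2000): -2.442240
I_{2,0} (trapezoid, 4 panels, h=0.6000): -3.185280
I_{1,1} = -2.442240 + (-2.442240 − (-3.202560))/3 = -2.188800
I_{2,1} = -3.185280 + (-3.185280 − (-2.442240))/3 = -3.432960
I_{2,2} = -3.432960 + (-3.432960 − (-2.188800))/15 = -3.515904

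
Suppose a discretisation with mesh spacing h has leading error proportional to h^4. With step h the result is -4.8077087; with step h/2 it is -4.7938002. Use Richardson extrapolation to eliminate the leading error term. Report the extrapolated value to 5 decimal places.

-4.79287

Extrapolated value = (16·A(h/2) − A(h)) / (16 − 1)
= (16·(-4.7938002) − (-4.8077087)) / 15
= -71.8930945 / 15 = -4.7928730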